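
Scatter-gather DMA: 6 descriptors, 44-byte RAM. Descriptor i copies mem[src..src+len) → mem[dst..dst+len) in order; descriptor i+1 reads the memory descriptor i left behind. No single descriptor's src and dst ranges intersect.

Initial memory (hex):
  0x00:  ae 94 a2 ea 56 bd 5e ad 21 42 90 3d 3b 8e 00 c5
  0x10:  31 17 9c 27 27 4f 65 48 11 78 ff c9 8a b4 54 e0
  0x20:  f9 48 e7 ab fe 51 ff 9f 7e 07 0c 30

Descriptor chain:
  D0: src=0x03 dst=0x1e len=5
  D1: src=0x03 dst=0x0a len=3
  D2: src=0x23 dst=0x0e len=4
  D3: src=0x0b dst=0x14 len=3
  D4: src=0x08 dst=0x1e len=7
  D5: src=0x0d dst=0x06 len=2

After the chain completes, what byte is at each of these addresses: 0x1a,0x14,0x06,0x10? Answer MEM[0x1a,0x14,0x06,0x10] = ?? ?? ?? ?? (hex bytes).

#0 dst[0x1e+5] := {0xea,0x56,0xbd,0x5e,0xad}
#1 dst[0x0a+3] := {0xea,0x56,0xbd}
#2 dst[0x0e+4] := {0xab,0xfe,0x51,0xff}
#3 dst[0x14+3] := {0x56,0xbd,0x8e}
#4 dst[0x1e+7] := {0x21,0x42,0xea,0x56,0xbd,0x8e,0xab}
#5 dst[0x06+2] := {0x8e,0xab}
query mem[0x1a]=0xff, mem[0x14]=0x56, mem[0x06]=0x8e, mem[0x10]=0x51

MEM[0x1a,0x14,0x06,0x10] = ff 56 8e 51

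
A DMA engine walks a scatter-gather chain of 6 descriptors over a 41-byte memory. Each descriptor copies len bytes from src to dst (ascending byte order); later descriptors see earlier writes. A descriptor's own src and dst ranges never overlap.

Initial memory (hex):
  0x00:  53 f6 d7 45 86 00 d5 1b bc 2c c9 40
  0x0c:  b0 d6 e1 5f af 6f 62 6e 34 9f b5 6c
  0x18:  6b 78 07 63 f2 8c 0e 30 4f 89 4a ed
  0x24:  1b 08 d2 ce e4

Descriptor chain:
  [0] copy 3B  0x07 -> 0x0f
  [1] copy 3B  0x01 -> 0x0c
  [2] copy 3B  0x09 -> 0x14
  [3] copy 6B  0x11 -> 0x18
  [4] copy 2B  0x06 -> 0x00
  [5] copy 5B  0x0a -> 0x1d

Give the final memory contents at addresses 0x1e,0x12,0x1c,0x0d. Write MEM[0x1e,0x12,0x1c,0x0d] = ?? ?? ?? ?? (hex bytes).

MEM[0x1e,0x12,0x1c,0x0d] = 40 62 c9 d7

#0 dst[0x0f+3] := {0x1b,0xbc,0x2c}
#1 dst[0x0c+3] := {0xf6,0xd7,0x45}
#2 dst[0x14+3] := {0x2c,0xc9,0x40}
#3 dst[0x18+6] := {0x2c,0x62,0x6e,0x2c,0xc9,0x40}
#4 dst[0x00+2] := {0xd5,0x1b}
#5 dst[0x1d+5] := {0xc9,0x40,0xf6,0xd7,0x45}
query mem[0x1e]=0x40, mem[0x12]=0x62, mem[0x1c]=0xc9, mem[0x0d]=0xd7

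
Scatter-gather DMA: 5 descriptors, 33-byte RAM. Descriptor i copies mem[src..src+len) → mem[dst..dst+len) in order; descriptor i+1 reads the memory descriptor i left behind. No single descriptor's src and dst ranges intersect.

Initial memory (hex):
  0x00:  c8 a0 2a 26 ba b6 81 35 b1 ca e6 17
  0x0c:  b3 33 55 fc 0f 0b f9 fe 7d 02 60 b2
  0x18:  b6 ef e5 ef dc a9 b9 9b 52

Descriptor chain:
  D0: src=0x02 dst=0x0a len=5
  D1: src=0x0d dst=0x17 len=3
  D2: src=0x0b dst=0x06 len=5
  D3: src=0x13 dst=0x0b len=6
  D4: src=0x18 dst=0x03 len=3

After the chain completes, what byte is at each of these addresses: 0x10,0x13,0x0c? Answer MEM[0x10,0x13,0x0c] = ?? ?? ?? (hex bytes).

D0: mem[0x0a..0x0e] <- [2a 26 ba b6 81]
D1: mem[0x17..0x19] <- [b6 81 fc]
D2: mem[0x06..0x0a] <- [26 ba b6 81 fc]
D3: mem[0x0b..0x10] <- [fe 7d 02 60 b6 81]
D4: mem[0x03..0x05] <- [81 fc e5]
query mem[0x10]=0x81, mem[0x13]=0xfe, mem[0x0c]=0x7d

MEM[0x10,0x13,0x0c] = 81 fe 7d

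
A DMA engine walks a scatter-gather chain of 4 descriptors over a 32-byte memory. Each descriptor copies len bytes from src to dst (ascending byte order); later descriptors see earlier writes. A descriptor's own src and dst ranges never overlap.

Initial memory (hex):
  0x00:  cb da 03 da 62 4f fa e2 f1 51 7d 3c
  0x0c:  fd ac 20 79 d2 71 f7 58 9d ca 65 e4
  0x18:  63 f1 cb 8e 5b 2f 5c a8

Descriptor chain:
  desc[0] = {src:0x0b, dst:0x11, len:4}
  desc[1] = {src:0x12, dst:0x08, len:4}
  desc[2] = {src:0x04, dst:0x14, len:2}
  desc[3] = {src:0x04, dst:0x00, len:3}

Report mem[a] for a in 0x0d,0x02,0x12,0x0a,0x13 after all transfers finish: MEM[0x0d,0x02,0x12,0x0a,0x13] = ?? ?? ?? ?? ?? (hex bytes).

#0 dst[0x11+4] := {0x3c,0xfd,0xac,0x20}
#1 dst[0x08+4] := {0xfd,0xac,0x20,0xca}
#2 dst[0x14+2] := {0x62,0x4f}
#3 dst[0x00+3] := {0x62,0x4f,0xfa}
query mem[0x0d]=0xac, mem[0x02]=0xfa, mem[0x12]=0xfd, mem[0x0a]=0x20, mem[0x13]=0xac

MEM[0x0d,0x02,0x12,0x0a,0x13] = ac fa fd 20 ac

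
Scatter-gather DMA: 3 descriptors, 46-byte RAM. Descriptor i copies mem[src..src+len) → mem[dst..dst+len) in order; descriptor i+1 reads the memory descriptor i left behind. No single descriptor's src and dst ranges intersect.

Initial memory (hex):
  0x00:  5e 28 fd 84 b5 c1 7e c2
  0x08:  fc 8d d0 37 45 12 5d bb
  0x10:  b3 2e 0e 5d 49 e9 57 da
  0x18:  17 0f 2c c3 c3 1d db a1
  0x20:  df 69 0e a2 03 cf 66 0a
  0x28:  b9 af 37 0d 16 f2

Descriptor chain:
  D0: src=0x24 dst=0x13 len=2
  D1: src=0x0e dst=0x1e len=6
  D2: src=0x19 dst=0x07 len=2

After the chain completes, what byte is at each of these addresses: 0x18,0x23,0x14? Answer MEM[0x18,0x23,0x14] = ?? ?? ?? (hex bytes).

D0: mem[0x13..0x14] <- [03 cf]
D1: mem[0x1e..0x23] <- [5d bb b3 2e 0e 03]
D2: mem[0x07..0x08] <- [0f 2c]
query mem[0x18]=0x17, mem[0x23]=0x03, mem[0x14]=0xcf

MEM[0x18,0x23,0x14] = 17 03 cf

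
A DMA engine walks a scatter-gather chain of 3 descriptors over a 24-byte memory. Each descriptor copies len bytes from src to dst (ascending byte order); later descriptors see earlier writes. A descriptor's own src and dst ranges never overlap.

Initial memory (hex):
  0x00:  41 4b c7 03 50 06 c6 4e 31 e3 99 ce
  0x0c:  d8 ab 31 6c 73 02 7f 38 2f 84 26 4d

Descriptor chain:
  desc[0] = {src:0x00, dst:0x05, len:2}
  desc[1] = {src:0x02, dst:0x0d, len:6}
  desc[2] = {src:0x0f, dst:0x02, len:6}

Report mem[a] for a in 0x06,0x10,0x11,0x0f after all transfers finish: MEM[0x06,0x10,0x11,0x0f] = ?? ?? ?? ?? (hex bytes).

MEM[0x06,0x10,0x11,0x0f] = 38 41 4b 50

[0] 0x00->0x05 len=2 : 41 4b
[1] 0x02->0x0d len=6 : c7 03 50 41 4b 4e
[2] 0x0f->0x02 len=6 : 50 41 4b 4e 38 2f
query mem[0x06]=0x38, mem[0x10]=0x41, mem[0x11]=0x4b, mem[0x0f]=0x50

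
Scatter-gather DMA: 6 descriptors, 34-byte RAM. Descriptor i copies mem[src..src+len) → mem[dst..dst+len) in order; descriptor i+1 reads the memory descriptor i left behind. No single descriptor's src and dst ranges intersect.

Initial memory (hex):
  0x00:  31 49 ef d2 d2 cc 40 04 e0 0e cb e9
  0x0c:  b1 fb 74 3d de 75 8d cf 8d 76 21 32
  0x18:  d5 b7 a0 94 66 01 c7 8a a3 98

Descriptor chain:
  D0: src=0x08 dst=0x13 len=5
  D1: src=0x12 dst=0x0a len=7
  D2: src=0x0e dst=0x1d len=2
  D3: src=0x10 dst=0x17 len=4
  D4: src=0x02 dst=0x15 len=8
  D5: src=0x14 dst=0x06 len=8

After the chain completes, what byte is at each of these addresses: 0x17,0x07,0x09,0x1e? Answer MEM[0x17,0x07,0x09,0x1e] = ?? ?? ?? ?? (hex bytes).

MEM[0x17,0x07,0x09,0x1e] = d2 ef d2 b1

  after D0: wrote 5B at 0x13 = e00ecbe9b1
  after D1: wrote 7B at 0x0a = 8de00ecbe9b1d5
  after D2: wrote 2B at 0x1d = e9b1
  after D3: wrote 4B at 0x17 = d5758de0
  after D4: wrote 8B at 0x15 = efd2d2cc4004e00e
  after D5: wrote 8B at 0x06 = 0eefd2d2cc4004e0
query mem[0x17]=0xd2, mem[0x07]=0xef, mem[0x09]=0xd2, mem[0x1e]=0xb1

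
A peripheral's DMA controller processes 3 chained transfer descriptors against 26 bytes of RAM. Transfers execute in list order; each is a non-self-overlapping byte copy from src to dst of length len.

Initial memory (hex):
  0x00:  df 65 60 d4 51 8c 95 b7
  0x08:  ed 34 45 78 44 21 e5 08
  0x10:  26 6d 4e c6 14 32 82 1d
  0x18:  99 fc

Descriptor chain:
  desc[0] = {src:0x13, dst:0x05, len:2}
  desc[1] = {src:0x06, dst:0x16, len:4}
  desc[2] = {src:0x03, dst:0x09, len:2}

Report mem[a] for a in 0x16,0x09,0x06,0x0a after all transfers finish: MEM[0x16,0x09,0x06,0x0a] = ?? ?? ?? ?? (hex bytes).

[0] 0x13->0x05 len=2 : c6 14
[1] 0x06->0x16 len=4 : 14 b7 ed 34
[2] 0x03->0x09 len=2 : d4 51
query mem[0x16]=0x14, mem[0x09]=0xd4, mem[0x06]=0x14, mem[0x0a]=0x51

MEM[0x16,0x09,0x06,0x0a] = 14 d4 14 51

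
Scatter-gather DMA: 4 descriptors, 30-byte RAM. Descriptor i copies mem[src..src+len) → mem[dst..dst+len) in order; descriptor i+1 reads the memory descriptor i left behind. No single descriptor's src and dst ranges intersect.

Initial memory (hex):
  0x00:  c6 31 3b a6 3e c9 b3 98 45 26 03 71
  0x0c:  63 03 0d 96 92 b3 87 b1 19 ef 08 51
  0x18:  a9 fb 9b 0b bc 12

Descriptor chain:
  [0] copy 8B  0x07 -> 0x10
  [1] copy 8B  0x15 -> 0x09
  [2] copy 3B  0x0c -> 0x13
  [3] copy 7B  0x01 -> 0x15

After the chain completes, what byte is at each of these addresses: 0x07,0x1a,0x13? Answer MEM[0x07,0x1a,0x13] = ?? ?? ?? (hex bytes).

MEM[0x07,0x1a,0x13] = 98 b3 a9

[0] 0x07->0x10 len=8 : 98 45 26 03 71 63 03 0d
[1] 0x15->0x09 len=8 : 63 03 0d a9 fb 9b 0b bc
[2] 0x0c->0x13 len=3 : a9 fb 9b
[3] 0x01->0x15 len=7 : 31 3b a6 3e c9 b3 98
query mem[0x07]=0x98, mem[0x1a]=0xb3, mem[0x13]=0xa9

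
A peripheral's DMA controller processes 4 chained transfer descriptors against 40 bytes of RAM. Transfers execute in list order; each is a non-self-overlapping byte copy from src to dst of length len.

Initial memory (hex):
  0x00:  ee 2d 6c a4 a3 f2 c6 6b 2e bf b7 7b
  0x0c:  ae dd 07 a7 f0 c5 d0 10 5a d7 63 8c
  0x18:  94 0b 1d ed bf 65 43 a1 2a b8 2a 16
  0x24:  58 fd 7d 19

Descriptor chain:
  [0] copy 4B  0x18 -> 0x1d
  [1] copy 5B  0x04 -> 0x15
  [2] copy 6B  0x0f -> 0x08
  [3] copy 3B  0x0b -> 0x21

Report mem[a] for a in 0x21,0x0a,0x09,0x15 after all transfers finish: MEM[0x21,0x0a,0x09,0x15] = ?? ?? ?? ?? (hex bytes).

[0] 0x18->0x1d len=4 : 94 0b 1d ed
[1] 0x04->0x15 len=5 : a3 f2 c6 6b 2e
[2] 0x0f->0x08 len=6 : a7 f0 c5 d0 10 5a
[3] 0x0b->0x21 len=3 : d0 10 5a
query mem[0x21]=0xd0, mem[0x0a]=0xc5, mem[0x09]=0xf0, mem[0x15]=0xa3

MEM[0x21,0x0a,0x09,0x15] = d0 c5 f0 a3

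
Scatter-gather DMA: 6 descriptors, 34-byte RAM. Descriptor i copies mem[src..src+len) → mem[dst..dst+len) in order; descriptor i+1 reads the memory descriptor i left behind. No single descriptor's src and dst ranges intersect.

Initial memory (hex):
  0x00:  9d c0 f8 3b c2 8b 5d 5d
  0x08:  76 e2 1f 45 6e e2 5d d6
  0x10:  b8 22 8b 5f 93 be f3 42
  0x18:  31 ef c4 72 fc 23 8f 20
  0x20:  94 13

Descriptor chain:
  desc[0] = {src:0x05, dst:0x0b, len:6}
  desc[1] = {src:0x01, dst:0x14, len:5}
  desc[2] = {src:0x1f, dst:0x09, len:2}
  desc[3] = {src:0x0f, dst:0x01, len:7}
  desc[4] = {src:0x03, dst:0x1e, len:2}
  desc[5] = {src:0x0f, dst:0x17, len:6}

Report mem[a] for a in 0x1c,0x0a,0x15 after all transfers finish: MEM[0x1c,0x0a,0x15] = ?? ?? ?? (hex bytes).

  after D0: wrote 6B at 0x0b = 8b5d5d76e21f
  after D1: wrote 5B at 0x14 = c0f83bc28b
  after D2: wrote 2B at 0x09 = 2094
  after D3: wrote 7B at 0x01 = e21f228b5fc0f8
  after D4: wrote 2B at 0x1e = 228b
  after D5: wrote 6B at 0x17 = e21f228b5fc0
query mem[0x1c]=0xc0, mem[0x0a]=0x94, mem[0x15]=0xf8

MEM[0x1c,0x0a,0x15] = c0 94 f8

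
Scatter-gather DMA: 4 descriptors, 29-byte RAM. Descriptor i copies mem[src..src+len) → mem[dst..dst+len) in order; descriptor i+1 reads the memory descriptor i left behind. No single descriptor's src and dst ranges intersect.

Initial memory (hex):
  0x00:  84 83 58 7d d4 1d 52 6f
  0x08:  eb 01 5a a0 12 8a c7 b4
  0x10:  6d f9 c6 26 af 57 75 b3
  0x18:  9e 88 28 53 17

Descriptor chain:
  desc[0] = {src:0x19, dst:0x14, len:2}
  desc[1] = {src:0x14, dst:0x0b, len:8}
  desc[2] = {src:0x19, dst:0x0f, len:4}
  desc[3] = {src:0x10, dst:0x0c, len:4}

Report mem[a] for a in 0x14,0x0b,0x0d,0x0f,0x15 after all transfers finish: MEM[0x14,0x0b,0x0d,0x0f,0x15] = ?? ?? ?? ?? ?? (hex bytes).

MEM[0x14,0x0b,0x0d,0x0f,0x15] = 88 88 53 26 28

[0] 0x19->0x14 len=2 : 88 28
[1] 0x14->0x0b len=8 : 88 28 75 b3 9e 88 28 53
[2] 0x19->0x0f len=4 : 88 28 53 17
[3] 0x10->0x0c len=4 : 28 53 17 26
query mem[0x14]=0x88, mem[0x0b]=0x88, mem[0x0d]=0x53, mem[0x0f]=0x26, mem[0x15]=0x28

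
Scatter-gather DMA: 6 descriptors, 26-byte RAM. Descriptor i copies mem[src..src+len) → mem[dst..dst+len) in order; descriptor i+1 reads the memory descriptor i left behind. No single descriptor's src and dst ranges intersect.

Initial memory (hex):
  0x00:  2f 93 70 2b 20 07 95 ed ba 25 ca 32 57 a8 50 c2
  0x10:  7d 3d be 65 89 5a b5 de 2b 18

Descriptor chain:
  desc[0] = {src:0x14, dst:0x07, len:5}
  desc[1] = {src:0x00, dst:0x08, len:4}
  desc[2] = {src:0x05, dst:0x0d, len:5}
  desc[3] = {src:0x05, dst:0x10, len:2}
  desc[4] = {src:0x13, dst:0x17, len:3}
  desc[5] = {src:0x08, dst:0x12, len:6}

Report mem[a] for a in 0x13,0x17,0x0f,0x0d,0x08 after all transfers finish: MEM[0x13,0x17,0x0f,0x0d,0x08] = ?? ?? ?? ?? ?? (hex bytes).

  after D0: wrote 5B at 0x07 = 895ab5de2b
  after D1: wrote 4B at 0x08 = 2f93702b
  after D2: wrote 5B at 0x0d = 0795892f93
  after D3: wrote 2B at 0x10 = 0795
  after D4: wrote 3B at 0x17 = 65895a
  after D5: wrote 6B at 0x12 = 2f93702b5707
query mem[0x13]=0x93, mem[0x17]=0x07, mem[0x0f]=0x89, mem[0x0d]=0x07, mem[0x08]=0x2f

MEM[0x13,0x17,0x0f,0x0d,0x08] = 93 07 89 07 2f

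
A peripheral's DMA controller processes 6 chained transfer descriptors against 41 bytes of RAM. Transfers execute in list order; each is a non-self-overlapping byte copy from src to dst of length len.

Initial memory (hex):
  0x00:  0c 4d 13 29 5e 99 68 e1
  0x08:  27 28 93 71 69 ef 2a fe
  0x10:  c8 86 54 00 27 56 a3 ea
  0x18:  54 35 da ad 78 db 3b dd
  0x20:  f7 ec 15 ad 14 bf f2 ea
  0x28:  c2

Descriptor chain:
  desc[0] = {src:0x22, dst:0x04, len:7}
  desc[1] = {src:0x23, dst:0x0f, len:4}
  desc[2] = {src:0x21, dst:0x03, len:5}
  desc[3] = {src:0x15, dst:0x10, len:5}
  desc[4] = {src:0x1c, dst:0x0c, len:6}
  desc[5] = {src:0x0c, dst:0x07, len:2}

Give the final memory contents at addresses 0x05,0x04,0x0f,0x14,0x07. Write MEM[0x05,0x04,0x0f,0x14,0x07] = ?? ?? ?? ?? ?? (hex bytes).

MEM[0x05,0x04,0x0f,0x14,0x07] = ad 15 dd 35 78

#0 dst[0x04+7] := {0x15,0xad,0x14,0xbf,0xf2,0xea,0xc2}
#1 dst[0x0f+4] := {0xad,0x14,0xbf,0xf2}
#2 dst[0x03+5] := {0xec,0x15,0xad,0x14,0xbf}
#3 dst[0x10+5] := {0x56,0xa3,0xea,0x54,0x35}
#4 dst[0x0c+6] := {0x78,0xdb,0x3b,0xdd,0xf7,0xec}
#5 dst[0x07+2] := {0x78,0xdb}
query mem[0x05]=0xad, mem[0x04]=0x15, mem[0x0f]=0xdd, mem[0x14]=0x35, mem[0x07]=0x78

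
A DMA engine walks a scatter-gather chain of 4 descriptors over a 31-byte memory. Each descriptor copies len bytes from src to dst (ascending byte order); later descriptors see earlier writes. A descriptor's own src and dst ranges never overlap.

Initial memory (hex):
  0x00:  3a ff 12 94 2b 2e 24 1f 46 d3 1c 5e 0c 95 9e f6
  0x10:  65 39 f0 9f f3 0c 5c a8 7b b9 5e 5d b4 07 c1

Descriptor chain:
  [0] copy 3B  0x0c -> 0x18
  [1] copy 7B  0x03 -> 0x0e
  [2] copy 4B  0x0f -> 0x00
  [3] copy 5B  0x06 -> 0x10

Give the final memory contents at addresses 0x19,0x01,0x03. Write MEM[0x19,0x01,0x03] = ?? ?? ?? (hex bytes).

D0: mem[0x18..0x1a] <- [0c 95 9e]
D1: mem[0x0e..0x14] <- [94 2b 2e 24 1f 46 d3]
D2: mem[0x00..0x03] <- [2b 2e 24 1f]
D3: mem[0x10..0x14] <- [24 1f 46 d3 1c]
query mem[0x19]=0x95, mem[0x01]=0x2e, mem[0x03]=0x1f

MEM[0x19,0x01,0x03] = 95 2e 1f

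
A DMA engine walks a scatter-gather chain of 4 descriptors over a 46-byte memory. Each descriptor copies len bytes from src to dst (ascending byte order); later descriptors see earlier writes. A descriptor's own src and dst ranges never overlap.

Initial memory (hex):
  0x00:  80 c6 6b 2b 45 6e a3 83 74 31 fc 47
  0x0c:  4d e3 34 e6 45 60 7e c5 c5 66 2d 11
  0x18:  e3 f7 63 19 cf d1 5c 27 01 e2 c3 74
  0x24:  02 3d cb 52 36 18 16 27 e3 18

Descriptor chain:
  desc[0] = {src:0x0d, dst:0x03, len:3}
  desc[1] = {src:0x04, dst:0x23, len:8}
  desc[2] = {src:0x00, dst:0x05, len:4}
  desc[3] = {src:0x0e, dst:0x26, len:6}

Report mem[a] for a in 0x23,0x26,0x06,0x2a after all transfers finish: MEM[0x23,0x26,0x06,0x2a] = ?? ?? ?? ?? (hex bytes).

#0 dst[0x03+3] := {0xe3,0x34,0xe6}
#1 dst[0x23+8] := {0x34,0xe6,0xa3,0x83,0x74,0x31,0xfc,0x47}
#2 dst[0x05+4] := {0x80,0xc6,0x6b,0xe3}
#3 dst[0x26+6] := {0x34,0xe6,0x45,0x60,0x7e,0xc5}
query mem[0x23]=0x34, mem[0x26]=0x34, mem[0x06]=0xc6, mem[0x2a]=0x7e

MEM[0x23,0x26,0x06,0x2a] = 34 34 c6 7e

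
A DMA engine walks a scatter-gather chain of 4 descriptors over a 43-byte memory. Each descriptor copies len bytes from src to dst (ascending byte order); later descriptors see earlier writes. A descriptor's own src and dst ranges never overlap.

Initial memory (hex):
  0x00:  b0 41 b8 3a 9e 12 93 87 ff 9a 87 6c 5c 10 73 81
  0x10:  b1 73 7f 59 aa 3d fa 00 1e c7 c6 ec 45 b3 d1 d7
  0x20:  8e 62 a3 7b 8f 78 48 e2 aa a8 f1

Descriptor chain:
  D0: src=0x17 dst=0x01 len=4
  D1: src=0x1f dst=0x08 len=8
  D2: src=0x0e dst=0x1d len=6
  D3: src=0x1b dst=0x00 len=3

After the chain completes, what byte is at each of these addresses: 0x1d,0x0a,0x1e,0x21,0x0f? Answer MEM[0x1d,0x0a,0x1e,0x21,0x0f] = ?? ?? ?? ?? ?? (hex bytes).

MEM[0x1d,0x0a,0x1e,0x21,0x0f] = 78 62 48 7f 48

  after D0: wrote 4B at 0x01 = 001ec7c6
  after D1: wrote 8B at 0x08 = d78e62a37b8f7848
  after D2: wrote 6B at 0x1d = 7848b1737f59
  after D3: wrote 3B at 0x00 = ec4578
query mem[0x1d]=0x78, mem[0x0a]=0x62, mem[0x1e]=0x48, mem[0x21]=0x7f, mem[0x0f]=0x48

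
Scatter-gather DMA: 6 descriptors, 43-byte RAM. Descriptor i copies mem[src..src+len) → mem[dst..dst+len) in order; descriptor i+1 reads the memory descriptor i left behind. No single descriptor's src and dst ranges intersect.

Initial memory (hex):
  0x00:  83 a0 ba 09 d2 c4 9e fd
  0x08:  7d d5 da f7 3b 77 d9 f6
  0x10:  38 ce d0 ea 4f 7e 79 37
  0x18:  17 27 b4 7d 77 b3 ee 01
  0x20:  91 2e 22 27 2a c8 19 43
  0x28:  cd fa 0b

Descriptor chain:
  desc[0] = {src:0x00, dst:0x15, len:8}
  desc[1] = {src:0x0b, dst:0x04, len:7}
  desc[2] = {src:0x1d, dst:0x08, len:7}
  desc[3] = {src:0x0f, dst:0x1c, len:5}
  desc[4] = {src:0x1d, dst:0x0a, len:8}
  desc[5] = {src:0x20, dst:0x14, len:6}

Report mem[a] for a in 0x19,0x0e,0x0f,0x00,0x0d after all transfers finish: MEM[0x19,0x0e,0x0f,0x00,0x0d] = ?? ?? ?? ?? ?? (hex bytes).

  after D0: wrote 8B at 0x15 = 83a0ba09d2c49efd
  after D1: wrote 7B at 0x04 = f73b77d9f638ce
  after D2: wrote 7B at 0x08 = b3ee01912e2227
  after D3: wrote 5B at 0x1c = f638ced0ea
  after D4: wrote 8B at 0x0a = 38ced0ea2e22272a
  after D5: wrote 6B at 0x14 = ea2e22272ac8
query mem[0x19]=0xc8, mem[0x0e]=0x2e, mem[0x0f]=0x22, mem[0x00]=0x83, mem[0x0d]=0xea

MEM[0x19,0x0e,0x0f,0x00,0x0d] = c8 2e 22 83 ea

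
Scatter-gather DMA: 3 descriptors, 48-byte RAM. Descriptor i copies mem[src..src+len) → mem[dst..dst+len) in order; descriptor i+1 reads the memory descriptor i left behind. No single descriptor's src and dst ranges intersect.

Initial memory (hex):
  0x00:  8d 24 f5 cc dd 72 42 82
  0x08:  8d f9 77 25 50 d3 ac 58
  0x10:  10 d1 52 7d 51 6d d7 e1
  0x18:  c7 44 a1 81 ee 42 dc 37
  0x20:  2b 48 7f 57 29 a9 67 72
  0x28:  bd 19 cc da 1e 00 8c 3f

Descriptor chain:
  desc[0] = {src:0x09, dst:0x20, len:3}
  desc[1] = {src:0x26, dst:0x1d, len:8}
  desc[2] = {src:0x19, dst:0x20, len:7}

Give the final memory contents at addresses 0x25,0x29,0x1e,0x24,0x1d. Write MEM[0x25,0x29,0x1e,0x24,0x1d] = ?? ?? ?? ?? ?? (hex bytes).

MEM[0x25,0x29,0x1e,0x24,0x1d] = 72 19 72 67 67

[0] 0x09->0x20 len=3 : f9 77 25
[1] 0x26->0x1d len=8 : 67 72 bd 19 cc da 1e 00
[2] 0x19->0x20 len=7 : 44 a1 81 ee 67 72 bd
query mem[0x25]=0x72, mem[0x29]=0x19, mem[0x1e]=0x72, mem[0x24]=0x67, mem[0x1d]=0x67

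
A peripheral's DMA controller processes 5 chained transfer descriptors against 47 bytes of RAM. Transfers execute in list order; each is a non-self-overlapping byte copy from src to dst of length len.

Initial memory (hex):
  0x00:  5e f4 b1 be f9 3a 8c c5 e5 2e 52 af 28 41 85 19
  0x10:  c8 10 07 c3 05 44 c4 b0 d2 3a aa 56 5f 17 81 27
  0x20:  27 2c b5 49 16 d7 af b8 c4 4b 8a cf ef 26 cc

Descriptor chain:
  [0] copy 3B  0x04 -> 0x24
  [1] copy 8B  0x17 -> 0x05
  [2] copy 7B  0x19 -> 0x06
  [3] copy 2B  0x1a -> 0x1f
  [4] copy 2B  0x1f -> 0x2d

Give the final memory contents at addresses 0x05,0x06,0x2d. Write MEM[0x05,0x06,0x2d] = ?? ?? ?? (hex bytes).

#0 dst[0x24+3] := {0xf9,0x3a,0x8c}
#1 dst[0x05+8] := {0xb0,0xd2,0x3a,0xaa,0x56,0x5f,0x17,0x81}
#2 dst[0x06+7] := {0x3a,0xaa,0x56,0x5f,0x17,0x81,0x27}
#3 dst[0x1f+2] := {0xaa,0x56}
#4 dst[0x2d+2] := {0xaa,0x56}
query mem[0x05]=0xb0, mem[0x06]=0x3a, mem[0x2d]=0xaa

MEM[0x05,0x06,0x2d] = b0 3a aa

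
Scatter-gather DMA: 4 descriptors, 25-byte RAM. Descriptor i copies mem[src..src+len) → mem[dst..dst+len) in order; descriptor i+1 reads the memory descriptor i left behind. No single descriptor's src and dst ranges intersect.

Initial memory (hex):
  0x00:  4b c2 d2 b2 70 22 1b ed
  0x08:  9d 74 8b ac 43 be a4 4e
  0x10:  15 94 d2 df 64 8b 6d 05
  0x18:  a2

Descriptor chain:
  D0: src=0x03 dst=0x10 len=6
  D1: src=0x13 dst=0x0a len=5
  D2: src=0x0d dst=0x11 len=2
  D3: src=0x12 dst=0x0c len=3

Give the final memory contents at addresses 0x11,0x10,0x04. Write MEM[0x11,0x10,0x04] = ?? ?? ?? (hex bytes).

D0: mem[0x10..0x15] <- [b2 70 22 1b ed 9d]
D1: mem[0x0a..0x0e] <- [1b ed 9d 6d 05]
D2: mem[0x11..0x12] <- [6d 05]
D3: mem[0x0c..0x0e] <- [05 1b ed]
query mem[0x11]=0x6d, mem[0x10]=0xb2, mem[0x04]=0x70

MEM[0x11,0x10,0x04] = 6d b2 70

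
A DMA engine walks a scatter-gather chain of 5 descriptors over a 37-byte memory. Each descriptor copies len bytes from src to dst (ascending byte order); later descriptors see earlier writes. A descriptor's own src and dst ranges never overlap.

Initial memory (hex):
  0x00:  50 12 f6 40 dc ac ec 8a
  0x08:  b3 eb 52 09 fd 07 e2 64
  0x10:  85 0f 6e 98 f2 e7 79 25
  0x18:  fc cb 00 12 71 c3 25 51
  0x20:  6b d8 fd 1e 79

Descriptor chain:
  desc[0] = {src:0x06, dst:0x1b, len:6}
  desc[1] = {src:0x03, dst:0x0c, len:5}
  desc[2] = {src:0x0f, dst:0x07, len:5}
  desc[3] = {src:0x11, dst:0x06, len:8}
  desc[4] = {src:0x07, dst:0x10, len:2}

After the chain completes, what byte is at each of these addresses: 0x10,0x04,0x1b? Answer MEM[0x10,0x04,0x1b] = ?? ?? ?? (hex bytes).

  after D0: wrote 6B at 0x1b = ec8ab3eb5209
  after D1: wrote 5B at 0x0c = 40dcacec8a
  after D2: wrote 5B at 0x07 = ec8a0f6e98
  after D3: wrote 8B at 0x06 = 0f6e98f2e77925fc
  after D4: wrote 2B at 0x10 = 6e98
query mem[0x10]=0x6e, mem[0x04]=0xdc, mem[0x1b]=0xec

MEM[0x10,0x04,0x1b] = 6e dc ec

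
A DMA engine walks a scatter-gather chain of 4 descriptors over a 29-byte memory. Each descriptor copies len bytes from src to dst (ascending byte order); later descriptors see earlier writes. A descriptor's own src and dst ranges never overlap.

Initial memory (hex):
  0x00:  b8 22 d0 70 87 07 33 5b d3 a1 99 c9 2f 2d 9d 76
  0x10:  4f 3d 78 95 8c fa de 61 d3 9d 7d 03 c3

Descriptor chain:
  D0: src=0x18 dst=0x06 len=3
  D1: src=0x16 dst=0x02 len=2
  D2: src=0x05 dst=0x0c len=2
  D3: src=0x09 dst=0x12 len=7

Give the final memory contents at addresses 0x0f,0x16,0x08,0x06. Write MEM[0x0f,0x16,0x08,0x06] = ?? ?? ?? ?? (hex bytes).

#0 dst[0x06+3] := {0xd3,0x9d,0x7d}
#1 dst[0x02+2] := {0xde,0x61}
#2 dst[0x0c+2] := {0x07,0xd3}
#3 dst[0x12+7] := {0xa1,0x99,0xc9,0x07,0xd3,0x9d,0x76}
query mem[0x0f]=0x76, mem[0x16]=0xd3, mem[0x08]=0x7d, mem[0x06]=0xd3

MEM[0x0f,0x16,0x08,0x06] = 76 d3 7d d3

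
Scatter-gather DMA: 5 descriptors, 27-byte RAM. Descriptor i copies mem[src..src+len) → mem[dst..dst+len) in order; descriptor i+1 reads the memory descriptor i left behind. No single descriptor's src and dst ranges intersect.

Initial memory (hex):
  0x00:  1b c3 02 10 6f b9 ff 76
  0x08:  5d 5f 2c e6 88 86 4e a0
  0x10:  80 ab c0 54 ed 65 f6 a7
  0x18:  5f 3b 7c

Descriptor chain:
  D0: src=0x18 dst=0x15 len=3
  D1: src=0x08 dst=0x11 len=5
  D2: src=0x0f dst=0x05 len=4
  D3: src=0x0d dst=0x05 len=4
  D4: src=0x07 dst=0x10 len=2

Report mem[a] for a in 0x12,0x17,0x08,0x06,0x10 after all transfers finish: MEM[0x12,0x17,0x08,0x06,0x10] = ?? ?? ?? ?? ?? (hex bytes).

MEM[0x12,0x17,0x08,0x06,0x10] = 5f 7c 80 4e a0

#0 dst[0x15+3] := {0x5f,0x3b,0x7c}
#1 dst[0x11+5] := {0x5d,0x5f,0x2c,0xe6,0x88}
#2 dst[0x05+4] := {0xa0,0x80,0x5d,0x5f}
#3 dst[0x05+4] := {0x86,0x4e,0xa0,0x80}
#4 dst[0x10+2] := {0xa0,0x80}
query mem[0x12]=0x5f, mem[0x17]=0x7c, mem[0x08]=0x80, mem[0x06]=0x4e, mem[0x10]=0xa0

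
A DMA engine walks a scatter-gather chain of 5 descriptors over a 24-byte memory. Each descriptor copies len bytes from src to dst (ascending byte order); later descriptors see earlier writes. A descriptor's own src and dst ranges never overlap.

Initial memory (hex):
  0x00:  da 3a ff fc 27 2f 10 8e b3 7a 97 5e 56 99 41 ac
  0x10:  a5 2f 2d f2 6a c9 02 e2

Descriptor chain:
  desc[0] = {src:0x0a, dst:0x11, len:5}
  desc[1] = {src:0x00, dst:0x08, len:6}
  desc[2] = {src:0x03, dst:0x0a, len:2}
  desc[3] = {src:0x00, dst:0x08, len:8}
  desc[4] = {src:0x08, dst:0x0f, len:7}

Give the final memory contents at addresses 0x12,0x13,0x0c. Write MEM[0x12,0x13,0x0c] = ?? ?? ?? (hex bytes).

  after D0: wrote 5B at 0x11 = 975e569941
  after D1: wrote 6B at 0x08 = da3afffc272f
  after D2: wrote 2B at 0x0a = fc27
  after D3: wrote 8B at 0x08 = da3afffc272f108e
  after D4: wrote 7B at 0x0f = da3afffc272f10
query mem[0x12]=0xfc, mem[0x13]=0x27, mem[0x0c]=0x27

MEM[0x12,0x13,0x0c] = fc 27 27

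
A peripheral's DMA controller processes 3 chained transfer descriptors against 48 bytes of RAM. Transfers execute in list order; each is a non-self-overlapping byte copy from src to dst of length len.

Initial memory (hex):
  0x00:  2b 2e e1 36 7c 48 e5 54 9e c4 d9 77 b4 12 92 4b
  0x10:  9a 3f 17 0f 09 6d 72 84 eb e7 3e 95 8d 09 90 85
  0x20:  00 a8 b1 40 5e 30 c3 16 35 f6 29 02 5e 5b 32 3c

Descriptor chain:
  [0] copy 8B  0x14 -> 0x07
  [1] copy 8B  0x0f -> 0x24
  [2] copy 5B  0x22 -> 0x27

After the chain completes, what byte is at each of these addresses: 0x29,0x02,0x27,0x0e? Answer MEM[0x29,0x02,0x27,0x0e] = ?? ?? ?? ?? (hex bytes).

MEM[0x29,0x02,0x27,0x0e] = 4b e1 b1 95

[0] 0x14->0x07 len=8 : 09 6d 72 84 eb e7 3e 95
[1] 0x0f->0x24 len=8 : 4b 9a 3f 17 0f 09 6d 72
[2] 0x22->0x27 len=5 : b1 40 4b 9a 3f
query mem[0x29]=0x4b, mem[0x02]=0xe1, mem[0x27]=0xb1, mem[0x0e]=0x95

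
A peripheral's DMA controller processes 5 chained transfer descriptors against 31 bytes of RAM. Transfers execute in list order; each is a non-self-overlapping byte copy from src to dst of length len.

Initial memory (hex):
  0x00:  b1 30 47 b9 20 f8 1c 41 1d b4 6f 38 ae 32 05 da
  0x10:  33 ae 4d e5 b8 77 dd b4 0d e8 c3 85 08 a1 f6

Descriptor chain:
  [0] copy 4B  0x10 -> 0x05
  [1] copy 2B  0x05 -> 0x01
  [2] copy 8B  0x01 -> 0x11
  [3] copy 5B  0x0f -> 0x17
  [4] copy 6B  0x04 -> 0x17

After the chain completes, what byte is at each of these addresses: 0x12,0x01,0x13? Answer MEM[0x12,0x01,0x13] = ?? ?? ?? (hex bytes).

  after D0: wrote 4B at 0x05 = 33ae4de5
  after D1: wrote 2B at 0x01 = 33ae
  after D2: wrote 8B at 0x11 = 33aeb92033ae4de5
  after D3: wrote 5B at 0x17 = da3333aeb9
  after D4: wrote 6B at 0x17 = 2033ae4de5b4
query mem[0x12]=0xae, mem[0x01]=0x33, mem[0x13]=0xb9

MEM[0x12,0x01,0x13] = ae 33 b9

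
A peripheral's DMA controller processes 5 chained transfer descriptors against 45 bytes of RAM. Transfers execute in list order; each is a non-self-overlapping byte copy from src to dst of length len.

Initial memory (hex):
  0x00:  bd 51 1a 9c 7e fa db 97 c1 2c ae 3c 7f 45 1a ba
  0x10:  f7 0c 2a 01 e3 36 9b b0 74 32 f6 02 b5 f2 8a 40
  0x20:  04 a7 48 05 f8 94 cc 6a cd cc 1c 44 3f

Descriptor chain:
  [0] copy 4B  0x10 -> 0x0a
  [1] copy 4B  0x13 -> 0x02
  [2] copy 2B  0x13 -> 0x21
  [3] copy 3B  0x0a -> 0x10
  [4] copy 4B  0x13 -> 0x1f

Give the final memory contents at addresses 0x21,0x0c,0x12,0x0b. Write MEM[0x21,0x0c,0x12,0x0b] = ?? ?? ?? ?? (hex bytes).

MEM[0x21,0x0c,0x12,0x0b] = 36 2a 2a 0c

#0 dst[0x0a+4] := {0xf7,0x0c,0x2a,0x01}
#1 dst[0x02+4] := {0x01,0xe3,0x36,0x9b}
#2 dst[0x21+2] := {0x01,0xe3}
#3 dst[0x10+3] := {0xf7,0x0c,0x2a}
#4 dst[0x1f+4] := {0x01,0xe3,0x36,0x9b}
query mem[0x21]=0x36, mem[0x0c]=0x2a, mem[0x12]=0x2a, mem[0x0b]=0x0c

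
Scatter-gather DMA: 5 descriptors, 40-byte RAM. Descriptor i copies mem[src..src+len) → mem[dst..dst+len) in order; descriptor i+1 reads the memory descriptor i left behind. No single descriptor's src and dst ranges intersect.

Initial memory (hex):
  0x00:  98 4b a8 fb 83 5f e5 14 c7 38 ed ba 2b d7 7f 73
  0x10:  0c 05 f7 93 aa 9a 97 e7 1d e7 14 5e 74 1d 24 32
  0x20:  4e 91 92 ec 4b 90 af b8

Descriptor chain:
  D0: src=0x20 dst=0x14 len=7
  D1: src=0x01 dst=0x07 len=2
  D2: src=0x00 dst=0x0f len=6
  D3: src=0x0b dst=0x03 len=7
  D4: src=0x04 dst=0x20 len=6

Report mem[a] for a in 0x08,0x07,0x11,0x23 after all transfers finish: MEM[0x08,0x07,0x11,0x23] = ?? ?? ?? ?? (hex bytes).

D0: mem[0x14..0x1a] <- [4e 91 92 ec 4b 90 af]
D1: mem[0x07..0x08] <- [4b a8]
D2: mem[0x0f..0x14] <- [98 4b a8 fb 83 5f]
D3: mem[0x03..0x09] <- [ba 2b d7 7f 98 4b a8]
D4: mem[0x20..0x25] <- [2b d7 7f 98 4b a8]
query mem[0x08]=0x4b, mem[0x07]=0x98, mem[0x11]=0xa8, mem[0x23]=0x98

MEM[0x08,0x07,0x11,0x23] = 4b 98 a8 98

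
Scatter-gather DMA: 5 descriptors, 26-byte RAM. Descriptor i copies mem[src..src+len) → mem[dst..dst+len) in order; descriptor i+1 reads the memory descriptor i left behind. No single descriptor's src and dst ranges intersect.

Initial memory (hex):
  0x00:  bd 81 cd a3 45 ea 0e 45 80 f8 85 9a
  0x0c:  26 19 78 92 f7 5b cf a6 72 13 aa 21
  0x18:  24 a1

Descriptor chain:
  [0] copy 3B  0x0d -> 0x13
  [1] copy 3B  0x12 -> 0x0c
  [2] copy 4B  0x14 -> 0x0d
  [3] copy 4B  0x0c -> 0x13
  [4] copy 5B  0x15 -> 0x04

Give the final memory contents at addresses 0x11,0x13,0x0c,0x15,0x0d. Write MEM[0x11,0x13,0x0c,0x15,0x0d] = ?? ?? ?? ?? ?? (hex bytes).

[0] 0x0d->0x13 len=3 : 19 78 92
[1] 0x12->0x0c len=3 : cf 19 78
[2] 0x14->0x0d len=4 : 78 92 aa 21
[3] 0x0c->0x13 len=4 : cf 78 92 aa
[4] 0x15->0x04 len=5 : 92 aa 21 24 a1
query mem[0x11]=0x5b, mem[0x13]=0xcf, mem[0x0c]=0xcf, mem[0x15]=0x92, mem[0x0d]=0x78

MEM[0x11,0x13,0x0c,0x15,0x0d] = 5b cf cf 92 78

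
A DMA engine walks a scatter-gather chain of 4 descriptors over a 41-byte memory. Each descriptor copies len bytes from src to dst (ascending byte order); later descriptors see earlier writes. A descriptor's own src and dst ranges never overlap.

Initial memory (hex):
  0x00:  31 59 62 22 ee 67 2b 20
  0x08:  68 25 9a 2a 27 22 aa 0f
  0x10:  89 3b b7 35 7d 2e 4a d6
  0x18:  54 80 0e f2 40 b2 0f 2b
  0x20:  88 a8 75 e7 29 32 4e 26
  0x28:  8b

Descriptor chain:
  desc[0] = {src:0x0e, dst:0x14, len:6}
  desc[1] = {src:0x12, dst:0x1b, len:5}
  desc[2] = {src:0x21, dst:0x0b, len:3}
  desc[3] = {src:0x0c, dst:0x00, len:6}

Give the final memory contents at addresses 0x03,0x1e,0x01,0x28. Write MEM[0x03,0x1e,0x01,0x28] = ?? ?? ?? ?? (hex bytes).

MEM[0x03,0x1e,0x01,0x28] = 0f 0f e7 8b

[0] 0x0e->0x14 len=6 : aa 0f 89 3b b7 35
[1] 0x12->0x1b len=5 : b7 35 aa 0f 89
[2] 0x21->0x0b len=3 : a8 75 e7
[3] 0x0c->0x00 len=6 : 75 e7 aa 0f 89 3b
query mem[0x03]=0x0f, mem[0x1e]=0x0f, mem[0x01]=0xe7, mem[0x28]=0x8b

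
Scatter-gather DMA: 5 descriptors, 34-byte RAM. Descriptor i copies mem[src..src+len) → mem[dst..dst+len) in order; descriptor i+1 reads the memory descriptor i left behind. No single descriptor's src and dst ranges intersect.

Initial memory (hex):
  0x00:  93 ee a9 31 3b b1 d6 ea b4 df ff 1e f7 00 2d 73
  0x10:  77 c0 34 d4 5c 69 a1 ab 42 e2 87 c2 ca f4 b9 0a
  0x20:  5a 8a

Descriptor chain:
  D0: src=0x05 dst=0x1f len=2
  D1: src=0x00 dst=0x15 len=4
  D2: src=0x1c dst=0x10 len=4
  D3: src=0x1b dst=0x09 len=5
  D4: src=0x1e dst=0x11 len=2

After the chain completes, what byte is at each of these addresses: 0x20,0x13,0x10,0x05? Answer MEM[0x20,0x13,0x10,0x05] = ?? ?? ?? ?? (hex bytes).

#0 dst[0x1f+2] := {0xb1,0xd6}
#1 dst[0x15+4] := {0x93,0xee,0xa9,0x31}
#2 dst[0x10+4] := {0xca,0xf4,0xb9,0xb1}
#3 dst[0x09+5] := {0xc2,0xca,0xf4,0xb9,0xb1}
#4 dst[0x11+2] := {0xb9,0xb1}
query mem[0x20]=0xd6, mem[0x13]=0xb1, mem[0x10]=0xca, mem[0x05]=0xb1

MEM[0x20,0x13,0x10,0x05] = d6 b1 ca b1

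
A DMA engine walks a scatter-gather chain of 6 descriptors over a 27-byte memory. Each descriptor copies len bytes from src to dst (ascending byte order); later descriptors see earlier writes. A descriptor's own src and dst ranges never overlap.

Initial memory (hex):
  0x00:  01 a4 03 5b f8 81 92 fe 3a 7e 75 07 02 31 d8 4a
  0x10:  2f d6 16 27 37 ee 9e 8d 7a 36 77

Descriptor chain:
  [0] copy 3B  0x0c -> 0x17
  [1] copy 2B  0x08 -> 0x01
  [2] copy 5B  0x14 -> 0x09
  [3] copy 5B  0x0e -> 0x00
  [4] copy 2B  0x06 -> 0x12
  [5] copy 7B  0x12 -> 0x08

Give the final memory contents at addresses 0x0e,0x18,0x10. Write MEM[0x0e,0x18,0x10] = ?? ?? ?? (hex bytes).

D0: mem[0x17..0x19] <- [02 31 d8]
D1: mem[0x01..0x02] <- [3a 7e]
D2: mem[0x09..0x0d] <- [37 ee 9e 02 31]
D3: mem[0x00..0x04] <- [d8 4a 2f d6 16]
D4: mem[0x12..0x13] <- [92 fe]
D5: mem[0x08..0x0e] <- [92 fe 37 ee 9e 02 31]
query mem[0x0e]=0x31, mem[0x18]=0x31, mem[0x10]=0x2f

MEM[0x0e,0x18,0x10] = 31 31 2f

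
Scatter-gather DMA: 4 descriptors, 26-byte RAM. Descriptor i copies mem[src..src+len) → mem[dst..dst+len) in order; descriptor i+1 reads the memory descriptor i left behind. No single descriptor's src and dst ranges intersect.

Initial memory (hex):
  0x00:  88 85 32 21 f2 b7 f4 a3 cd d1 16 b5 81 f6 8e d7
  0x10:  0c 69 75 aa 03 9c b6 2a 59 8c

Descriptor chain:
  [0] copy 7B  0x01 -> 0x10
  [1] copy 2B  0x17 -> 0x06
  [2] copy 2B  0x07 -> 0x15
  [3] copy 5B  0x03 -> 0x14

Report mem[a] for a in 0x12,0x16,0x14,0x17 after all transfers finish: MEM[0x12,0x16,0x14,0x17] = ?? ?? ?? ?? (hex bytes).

MEM[0x12,0x16,0x14,0x17] = 21 b7 21 2a

#0 dst[0x10+7] := {0x85,0x32,0x21,0xf2,0xb7,0xf4,0xa3}
#1 dst[0x06+2] := {0x2a,0x59}
#2 dst[0x15+2] := {0x59,0xcd}
#3 dst[0x14+5] := {0x21,0xf2,0xb7,0x2a,0x59}
query mem[0x12]=0x21, mem[0x16]=0xb7, mem[0x14]=0x21, mem[0x17]=0x2a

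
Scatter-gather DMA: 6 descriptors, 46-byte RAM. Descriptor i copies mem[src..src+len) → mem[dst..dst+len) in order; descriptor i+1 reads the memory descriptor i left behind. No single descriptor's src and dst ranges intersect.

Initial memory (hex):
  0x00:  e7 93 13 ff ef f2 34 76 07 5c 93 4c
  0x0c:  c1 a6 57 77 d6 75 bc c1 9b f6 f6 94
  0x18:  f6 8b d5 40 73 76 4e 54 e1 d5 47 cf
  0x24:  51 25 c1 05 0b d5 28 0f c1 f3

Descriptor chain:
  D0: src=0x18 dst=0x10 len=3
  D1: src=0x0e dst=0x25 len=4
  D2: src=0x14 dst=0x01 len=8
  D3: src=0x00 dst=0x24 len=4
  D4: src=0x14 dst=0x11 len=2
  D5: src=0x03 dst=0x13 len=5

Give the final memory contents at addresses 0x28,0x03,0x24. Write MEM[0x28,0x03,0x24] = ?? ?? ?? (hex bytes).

MEM[0x28,0x03,0x24] = 8b f6 e7

  after D0: wrote 3B at 0x10 = f68bd5
  after D1: wrote 4B at 0x25 = 5777f68b
  after D2: wrote 8B at 0x01 = 9bf6f694f68bd540
  after D3: wrote 4B at 0x24 = e79bf6f6
  after D4: wrote 2B at 0x11 = 9bf6
  after D5: wrote 5B at 0x13 = f694f68bd5
query mem[0x28]=0x8b, mem[0x03]=0xf6, mem[0x24]=0xe7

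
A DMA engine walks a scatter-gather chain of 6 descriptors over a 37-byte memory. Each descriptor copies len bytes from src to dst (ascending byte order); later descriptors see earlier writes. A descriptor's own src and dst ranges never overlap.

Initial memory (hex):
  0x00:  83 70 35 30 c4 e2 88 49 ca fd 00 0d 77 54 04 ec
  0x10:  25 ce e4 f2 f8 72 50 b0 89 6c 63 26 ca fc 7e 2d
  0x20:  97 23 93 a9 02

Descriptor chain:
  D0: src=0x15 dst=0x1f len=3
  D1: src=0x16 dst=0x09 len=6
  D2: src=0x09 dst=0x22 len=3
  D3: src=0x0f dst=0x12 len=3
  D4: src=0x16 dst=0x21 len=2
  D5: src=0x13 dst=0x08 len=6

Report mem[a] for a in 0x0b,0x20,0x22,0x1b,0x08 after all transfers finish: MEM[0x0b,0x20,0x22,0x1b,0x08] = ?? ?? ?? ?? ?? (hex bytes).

  after D0: wrote 3B at 0x1f = 7250b0
  after D1: wrote 6B at 0x09 = 50b0896c6326
  after D2: wrote 3B at 0x22 = 50b089
  after D3: wrote 3B at 0x12 = ec25ce
  after D4: wrote 2B at 0x21 = 50b0
  after D5: wrote 6B at 0x08 = 25ce7250b089
query mem[0x0b]=0x50, mem[0x20]=0x50, mem[0x22]=0xb0, mem[0x1b]=0x26, mem[0x08]=0x25

MEM[0x0b,0x20,0x22,0x1b,0x08] = 50 50 b0 26 25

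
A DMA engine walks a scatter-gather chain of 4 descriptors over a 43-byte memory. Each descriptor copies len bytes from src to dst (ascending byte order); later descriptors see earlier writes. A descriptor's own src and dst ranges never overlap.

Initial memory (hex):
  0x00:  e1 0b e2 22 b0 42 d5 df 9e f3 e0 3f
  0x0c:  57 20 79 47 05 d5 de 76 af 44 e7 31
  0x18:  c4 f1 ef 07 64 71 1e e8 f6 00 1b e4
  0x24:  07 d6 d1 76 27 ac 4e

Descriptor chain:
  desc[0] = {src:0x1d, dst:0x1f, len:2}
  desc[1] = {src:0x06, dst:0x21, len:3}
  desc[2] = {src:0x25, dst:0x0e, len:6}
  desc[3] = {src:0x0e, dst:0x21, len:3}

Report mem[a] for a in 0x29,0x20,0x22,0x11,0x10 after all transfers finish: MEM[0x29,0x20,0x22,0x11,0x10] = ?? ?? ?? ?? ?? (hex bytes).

  after D0: wrote 2B at 0x1f = 711e
  after D1: wrote 3B at 0x21 = d5df9e
  after D2: wrote 6B at 0x0e = d6d17627ac4e
  after D3: wrote 3B at 0x21 = d6d176
query mem[0x29]=0xac, mem[0x20]=0x1e, mem[0x22]=0xd1, mem[0x11]=0x27, mem[0x10]=0x76

MEM[0x29,0x20,0x22,0x11,0x10] = ac 1e d1 27 76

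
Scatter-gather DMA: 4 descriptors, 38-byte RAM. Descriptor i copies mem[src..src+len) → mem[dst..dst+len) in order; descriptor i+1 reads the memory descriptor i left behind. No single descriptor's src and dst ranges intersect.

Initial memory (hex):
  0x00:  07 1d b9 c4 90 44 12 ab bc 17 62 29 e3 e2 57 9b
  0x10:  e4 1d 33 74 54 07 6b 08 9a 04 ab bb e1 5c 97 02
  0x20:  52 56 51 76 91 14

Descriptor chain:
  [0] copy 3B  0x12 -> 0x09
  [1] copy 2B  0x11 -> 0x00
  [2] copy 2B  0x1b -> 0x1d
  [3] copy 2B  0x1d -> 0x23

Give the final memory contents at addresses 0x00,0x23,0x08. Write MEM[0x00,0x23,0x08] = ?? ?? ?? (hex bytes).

MEM[0x00,0x23,0x08] = 1d bb bc

#0 dst[0x09+3] := {0x33,0x74,0x54}
#1 dst[0x00+2] := {0x1d,0x33}
#2 dst[0x1d+2] := {0xbb,0xe1}
#3 dst[0x23+2] := {0xbb,0xe1}
query mem[0x00]=0x1d, mem[0x23]=0xbb, mem[0x08]=0xbc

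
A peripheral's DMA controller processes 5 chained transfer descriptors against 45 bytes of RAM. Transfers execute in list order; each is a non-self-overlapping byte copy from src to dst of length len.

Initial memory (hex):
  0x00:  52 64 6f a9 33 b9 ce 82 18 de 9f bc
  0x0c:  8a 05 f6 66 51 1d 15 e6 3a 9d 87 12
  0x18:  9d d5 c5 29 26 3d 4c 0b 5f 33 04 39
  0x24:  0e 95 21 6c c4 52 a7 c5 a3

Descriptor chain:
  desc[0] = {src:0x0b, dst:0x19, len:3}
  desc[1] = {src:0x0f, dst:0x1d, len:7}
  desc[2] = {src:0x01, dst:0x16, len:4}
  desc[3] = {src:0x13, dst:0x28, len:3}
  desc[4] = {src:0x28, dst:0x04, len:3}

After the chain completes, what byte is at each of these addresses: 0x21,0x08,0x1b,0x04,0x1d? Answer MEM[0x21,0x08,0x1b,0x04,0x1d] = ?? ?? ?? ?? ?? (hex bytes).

MEM[0x21,0x08,0x1b,0x04,0x1d] = e6 18 05 e6 66

[0] 0x0b->0x19 len=3 : bc 8a 05
[1] 0x0f->0x1d len=7 : 66 51 1d 15 e6 3a 9d
[2] 0x01->0x16 len=4 : 64 6f a9 33
[3] 0x13->0x28 len=3 : e6 3a 9d
[4] 0x28->0x04 len=3 : e6 3a 9d
query mem[0x21]=0xe6, mem[0x08]=0x18, mem[0x1b]=0x05, mem[0x04]=0xe6, mem[0x1d]=0x66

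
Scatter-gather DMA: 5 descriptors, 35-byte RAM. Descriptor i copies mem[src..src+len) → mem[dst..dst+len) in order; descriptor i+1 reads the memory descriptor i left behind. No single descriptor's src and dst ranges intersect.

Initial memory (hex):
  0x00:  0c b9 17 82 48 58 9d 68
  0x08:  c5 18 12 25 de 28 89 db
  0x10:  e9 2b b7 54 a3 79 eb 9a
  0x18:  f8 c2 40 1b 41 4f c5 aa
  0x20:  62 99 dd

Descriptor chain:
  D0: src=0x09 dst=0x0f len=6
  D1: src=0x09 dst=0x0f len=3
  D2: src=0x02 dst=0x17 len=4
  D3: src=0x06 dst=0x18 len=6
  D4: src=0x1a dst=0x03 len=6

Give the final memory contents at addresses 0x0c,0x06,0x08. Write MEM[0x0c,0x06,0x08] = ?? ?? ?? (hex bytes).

MEM[0x0c,0x06,0x08] = de 25 aa

  after D0: wrote 6B at 0x0f = 181225de2889
  after D1: wrote 3B at 0x0f = 181225
  after D2: wrote 4B at 0x17 = 17824858
  after D3: wrote 6B at 0x18 = 9d68c5181225
  after D4: wrote 6B at 0x03 = c5181225c5aa
query mem[0x0c]=0xde, mem[0x06]=0x25, mem[0x08]=0xaa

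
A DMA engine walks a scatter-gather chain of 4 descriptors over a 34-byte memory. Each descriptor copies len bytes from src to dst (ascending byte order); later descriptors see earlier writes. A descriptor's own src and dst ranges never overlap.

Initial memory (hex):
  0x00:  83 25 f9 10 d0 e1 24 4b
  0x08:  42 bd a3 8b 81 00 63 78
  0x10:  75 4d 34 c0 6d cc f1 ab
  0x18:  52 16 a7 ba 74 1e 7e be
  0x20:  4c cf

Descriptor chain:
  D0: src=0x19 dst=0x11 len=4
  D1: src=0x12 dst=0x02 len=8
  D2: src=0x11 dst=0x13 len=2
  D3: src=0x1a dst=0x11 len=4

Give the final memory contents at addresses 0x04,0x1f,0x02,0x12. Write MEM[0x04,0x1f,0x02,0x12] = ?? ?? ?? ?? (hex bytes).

MEM[0x04,0x1f,0x02,0x12] = 74 be a7 ba

#0 dst[0x11+4] := {0x16,0xa7,0xba,0x74}
#1 dst[0x02+8] := {0xa7,0xba,0x74,0xcc,0xf1,0xab,0x52,0x16}
#2 dst[0x13+2] := {0x16,0xa7}
#3 dst[0x11+4] := {0xa7,0xba,0x74,0x1e}
query mem[0x04]=0x74, mem[0x1f]=0xbe, mem[0x02]=0xa7, mem[0x12]=0xba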